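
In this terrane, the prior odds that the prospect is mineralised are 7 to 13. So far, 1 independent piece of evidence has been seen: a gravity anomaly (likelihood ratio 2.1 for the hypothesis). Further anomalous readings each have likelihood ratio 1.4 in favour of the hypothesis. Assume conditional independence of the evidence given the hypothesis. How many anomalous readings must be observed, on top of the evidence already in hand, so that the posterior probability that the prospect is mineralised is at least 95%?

9

Prior odds = 7/13.
Bayes factor of the evidence already in hand = 2.1.
Odds after that evidence = (7/13) × 2.1 = 147/130.
Target odds = 0.95/0.05 = 19.
Need 1.4ⁿ ≥ 19 ÷ (147/130) = 2470/147.
1.4⁸ = 5764801/390625 falls short of 2470/147 but 1.4⁹ = 40353607/1953125 reaches it, so n = 9.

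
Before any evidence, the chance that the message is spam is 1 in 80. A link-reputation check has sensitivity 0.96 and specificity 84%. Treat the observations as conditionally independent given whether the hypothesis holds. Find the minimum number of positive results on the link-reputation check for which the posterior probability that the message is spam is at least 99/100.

6

Prior odds = 0.0125/0.9875 = 1/79.
False-positive rate = 1 − 0.84 = 0.16; likelihood ratio of a positive = 0.96/0.16 = 6.
Target posterior odds = 0.99/0.01 = 99.
Require 6ⁿ ≥ 99 ÷ (1/79) = 7821.
6⁵ = 7776 falls short of 7821 but 6⁶ = 46656 reaches it, so n = 6.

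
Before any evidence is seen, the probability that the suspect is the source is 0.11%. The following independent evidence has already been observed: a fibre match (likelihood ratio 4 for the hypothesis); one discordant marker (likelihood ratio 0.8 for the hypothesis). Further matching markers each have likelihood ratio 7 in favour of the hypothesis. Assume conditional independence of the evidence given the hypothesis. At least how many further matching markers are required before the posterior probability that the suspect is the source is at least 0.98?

Prior odds = 0.0011/0.9989 = 11/9989.
Combined Bayes factor of the evidence already in hand = 4 × 0.8 = 3.2.
Odds after that evidence = (11/9989) × 3.2 = 176/49945.
Target odds = 0.98/0.02 = 49.
Need 7ⁿ ≥ 49 ÷ (176/49945) = 2447305/176.
7⁴ = 2401 falls short of 2447305/176 but 7⁵ = 16807 reaches it, so n = 5.

5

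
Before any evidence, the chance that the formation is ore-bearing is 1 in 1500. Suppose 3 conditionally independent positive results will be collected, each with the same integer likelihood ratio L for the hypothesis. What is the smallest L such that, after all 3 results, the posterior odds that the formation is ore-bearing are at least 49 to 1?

42

Prior odds = (1/1500)/(1499/1500) = 1/1499.
Target odds = 49.
Need L³ ≥ 49 ÷ (1/1499) = 73451.
41³ = 68921 < 73451 ≤ 74088 = 42³, so L = 42.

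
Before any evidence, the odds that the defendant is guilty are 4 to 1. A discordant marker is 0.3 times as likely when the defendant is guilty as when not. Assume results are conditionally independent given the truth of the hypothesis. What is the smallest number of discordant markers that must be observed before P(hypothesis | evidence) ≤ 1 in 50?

5

Prior odds = 4.
Likelihood ratio per discordant marker = 0.3.
Target odds: 0.02 ÷ 0.98 = 1/49.
Need 4 × 0.3ⁿ ≤ 1/49, i.e. 0.3ⁿ ≤ 1/196.
0.3⁴ = 0.0081 is still above 1/196 but 0.3⁵ = 243/100000 is at or below it, so n = 5.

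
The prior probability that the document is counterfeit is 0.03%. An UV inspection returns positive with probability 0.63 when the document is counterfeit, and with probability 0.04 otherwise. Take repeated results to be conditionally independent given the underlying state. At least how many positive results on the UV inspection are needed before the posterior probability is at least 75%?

4

Prior odds = 0.0003/0.9997 = 3/9997.
Likelihood ratio of a positive result = 0.63/0.04 = 15.75.
Target posterior odds = 0.75/0.25 = 3.
Need (3/9997) × 15.75ⁿ ≥ 3, i.e. 15.75ⁿ ≥ 9997.
15.75³ = 3906.984375 falls short of 9997 but 15.75⁴ = 15752961/256 reaches it, so n = 4.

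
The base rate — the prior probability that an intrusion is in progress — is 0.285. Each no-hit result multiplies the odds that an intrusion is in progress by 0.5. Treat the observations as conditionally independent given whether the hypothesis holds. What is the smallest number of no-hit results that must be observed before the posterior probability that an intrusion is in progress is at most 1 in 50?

Prior odds: 0.285 ÷ 0.715 = 57/143.
Likelihood ratio per no-hit result = 0.5.
Target odds: 0.02 ÷ 0.98 = 1/49.
Need (57/143) × 0.5ⁿ ≤ 1/49, i.e. 0.5ⁿ ≤ 143/2793.
0.5⁴ = 0.0625 is still above 143/2793 but 0.5⁵ = 0.03125 is at or below it, so n = 5.

5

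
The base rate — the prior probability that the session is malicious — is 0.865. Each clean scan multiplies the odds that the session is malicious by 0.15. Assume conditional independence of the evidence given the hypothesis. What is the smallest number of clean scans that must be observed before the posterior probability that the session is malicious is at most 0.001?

Prior odds = 0.865/0.135 = 173/27.
Likelihood ratio per clean scan = 0.15.
Target odds: 0.001 ÷ 0.999 = 1/999.
Require 0.15ⁿ ≤ 1/999 ÷ (173/27) = 1/6401.
0.15⁴ = 81/160000 is still above 1/6401 but 0.15⁵ = 243/3200000 is at or below it, so n = 5.

5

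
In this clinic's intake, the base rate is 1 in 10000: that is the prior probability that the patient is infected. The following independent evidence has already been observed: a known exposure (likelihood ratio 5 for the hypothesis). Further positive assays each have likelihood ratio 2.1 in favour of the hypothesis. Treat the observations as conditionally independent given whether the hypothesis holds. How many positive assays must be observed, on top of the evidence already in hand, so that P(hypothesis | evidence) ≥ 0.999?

20

Prior odds = 0.0001/0.9999 = 1/9999.
Bayes factor of the evidence already in hand = 5.
Odds after that evidence = (1/9999) × 5 = 5/9999.
Target odds = 0.999/0.001 = 999.
Need 2.1ⁿ ≥ 999 ÷ (5/9999) = 1997800.2.
2.1¹⁹ ≈1.32485e+06 falls short of 1997800.2 but 2.1²⁰ ≈2.78218e+06 reaches it, so n = 20.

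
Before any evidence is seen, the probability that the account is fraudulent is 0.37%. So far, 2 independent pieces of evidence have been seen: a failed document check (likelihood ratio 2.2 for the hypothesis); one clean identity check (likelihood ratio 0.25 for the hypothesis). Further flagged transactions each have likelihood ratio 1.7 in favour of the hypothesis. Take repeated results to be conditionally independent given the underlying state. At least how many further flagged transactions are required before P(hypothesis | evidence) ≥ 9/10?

Prior odds = 0.0037/0.9963 = 37/9963.
Combined Bayes factor of the evidence already in hand = 2.2 × 0.25 = 0.55.
Odds after that evidence = (37/9963) × 0.55 = 407/199260.
Target odds = 0.9/0.1 = 9.
Need 1.7ⁿ ≥ 9 ÷ (407/199260) = 1793340/407.
1.7¹⁵ ≈2862.42 falls short of 1793340/407 but 1.7¹⁶ ≈4866.12 reaches it, so n = 16.

16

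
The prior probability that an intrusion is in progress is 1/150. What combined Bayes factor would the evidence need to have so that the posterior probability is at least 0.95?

Prior odds = (1/150)/(149/150) = 1/149.
Target odds = 0.95/0.05 = 19.
Required Bayes factor = 19 ÷ (1/149) = 2831.

2831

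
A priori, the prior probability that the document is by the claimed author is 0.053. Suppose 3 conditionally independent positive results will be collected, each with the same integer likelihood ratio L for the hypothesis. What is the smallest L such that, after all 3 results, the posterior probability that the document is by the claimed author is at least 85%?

5

Prior odds = 0.053/0.947 = 53/947.
Target odds = 0.85/0.15 = 17/3.
Need L³ ≥ 17/3 ÷ (53/947) = 16099/159.
4³ = 64 < 16099/159 ≤ 125 = 5³, so L = 5.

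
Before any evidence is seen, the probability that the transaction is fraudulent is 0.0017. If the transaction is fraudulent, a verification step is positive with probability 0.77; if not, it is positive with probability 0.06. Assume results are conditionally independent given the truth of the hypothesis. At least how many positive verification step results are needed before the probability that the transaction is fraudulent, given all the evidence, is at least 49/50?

5

Prior odds: 0.0017 ÷ 0.9983 = 17/9983.
Likelihood ratio of a positive = 0.77/0.06 = 77/6.
Target posterior odds = 0.98/0.02 = 49.
Require (77/6)ⁿ ≥ 49 ÷ (17/9983) = 489167/17.
(77/6)⁴ = 35153041/1296 falls short of 489167/17 but (77/6)⁵ ≈348095 reaches it, so n = 5.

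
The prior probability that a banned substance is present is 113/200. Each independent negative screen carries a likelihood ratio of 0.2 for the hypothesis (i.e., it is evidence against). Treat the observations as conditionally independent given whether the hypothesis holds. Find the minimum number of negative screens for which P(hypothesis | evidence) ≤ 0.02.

3

Prior odds: 0.565 ÷ 0.435 = 113/87.
Likelihood ratio per negative screen = 0.2.
Target posterior odds = 0.02/0.98 = 1/49.
Require 0.2ⁿ ≤ 1/49 ÷ (113/87) = 87/5537.
0.2² = 0.04 is still above 87/5537 but 0.2³ = 0.008 is at or below it, so n = 3.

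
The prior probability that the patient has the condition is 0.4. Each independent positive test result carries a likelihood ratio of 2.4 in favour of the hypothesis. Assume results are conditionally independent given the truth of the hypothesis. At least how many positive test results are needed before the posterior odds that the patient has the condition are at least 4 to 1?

Prior odds: 0.4 ÷ 0.6 = 2/3.
Likelihood ratio per positive test result = 2.4.
Target odds = 4.
Require 2.4ⁿ ≥ 4 ÷ (2/3) = 6.
2.4² = 5.76 falls short of 6 but 2.4³ = 13.824 reaches it, so n = 3.

3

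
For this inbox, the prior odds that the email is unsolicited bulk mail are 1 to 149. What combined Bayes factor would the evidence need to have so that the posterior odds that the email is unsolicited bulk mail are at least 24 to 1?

3576

Prior odds = 1/149.
Target odds = 24.
Required Bayes factor = 24 ÷ (1/149) = 3576.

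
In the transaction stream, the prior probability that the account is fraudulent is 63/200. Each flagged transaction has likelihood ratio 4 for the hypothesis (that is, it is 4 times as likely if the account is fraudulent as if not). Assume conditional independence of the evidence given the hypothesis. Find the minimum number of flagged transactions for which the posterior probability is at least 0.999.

6

Prior odds: 0.315 ÷ 0.685 = 63/137.
Likelihood ratio per flagged transaction = 4.
Target posterior odds = 0.999/0.001 = 999.
Require 4ⁿ ≥ 999 ÷ (63/137) = 15207/7.
4⁵ = 1024 falls short of 15207/7 but 4⁶ = 4096 reaches it, so n = 6.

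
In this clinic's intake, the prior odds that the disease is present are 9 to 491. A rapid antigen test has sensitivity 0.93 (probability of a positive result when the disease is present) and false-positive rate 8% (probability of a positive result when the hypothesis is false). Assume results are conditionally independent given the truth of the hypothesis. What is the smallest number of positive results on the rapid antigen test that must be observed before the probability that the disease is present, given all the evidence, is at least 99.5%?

4

Prior odds = 9/491.
Likelihood ratio of a positive result = 0.93/0.08 = 11.625.
Target odds: 0.995 ÷ 0.005 = 199.
Need (9/491) × 11.625ⁿ ≥ 199, i.e. 11.625ⁿ ≥ 97709/9.
11.625³ = 804357/512 falls short of 97709/9 but 11.625⁴ = 74805201/4096 reaches it, so n = 4.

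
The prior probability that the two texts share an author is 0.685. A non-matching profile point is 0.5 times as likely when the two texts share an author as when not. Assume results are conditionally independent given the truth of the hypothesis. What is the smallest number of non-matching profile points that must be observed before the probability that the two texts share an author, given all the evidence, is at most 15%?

4

Prior odds: 0.685 ÷ 0.315 = 137/63.
Likelihood ratio per non-matching profile point = 0.5.
Target posterior odds = 0.15/0.85 = 3/17.
Require 0.5ⁿ ≤ 3/17 ÷ (137/63) = 189/2329.
0.5³ = 0.125 is still above 189/2329 but 0.5⁴ = 0.0625 is at or below it, so n = 4.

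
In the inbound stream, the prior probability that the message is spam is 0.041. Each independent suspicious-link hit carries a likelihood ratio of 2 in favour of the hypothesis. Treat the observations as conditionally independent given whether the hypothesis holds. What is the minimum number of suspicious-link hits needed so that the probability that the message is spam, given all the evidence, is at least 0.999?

15

Prior odds = 0.041/0.959 = 41/959.
Likelihood ratio per suspicious-link hit = 2.
Target odds: 0.999 ÷ 0.001 = 999.
Require 2ⁿ ≥ 999 ÷ (41/959) = 958041/41.
2¹⁴ = 16384 falls short of 958041/41 but 2¹⁵ = 32768 reaches it, so n = 15.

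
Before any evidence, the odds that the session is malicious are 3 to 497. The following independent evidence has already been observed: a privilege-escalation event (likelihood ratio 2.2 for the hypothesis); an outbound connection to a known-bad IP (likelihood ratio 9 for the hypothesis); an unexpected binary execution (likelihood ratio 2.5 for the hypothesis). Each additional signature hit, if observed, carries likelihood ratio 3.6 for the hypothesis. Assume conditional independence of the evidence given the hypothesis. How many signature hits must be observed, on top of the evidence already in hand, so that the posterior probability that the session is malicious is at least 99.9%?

Prior odds = 3/497.
Combined Bayes factor of the evidence already in hand = 2.2 × 9 × 2.5 = 49.5.
Odds after that evidence = (3/497) × 49.5 = 297/994.
Target odds = 0.999/0.001 = 999.
Need 3.6ⁿ ≥ 999 ÷ (297/994) = 36778/11.
3.6⁶ = 34012224/15625 falls short of 36778/11 but 3.6⁷ = 612220032/78125 reaches it, so n = 7.

7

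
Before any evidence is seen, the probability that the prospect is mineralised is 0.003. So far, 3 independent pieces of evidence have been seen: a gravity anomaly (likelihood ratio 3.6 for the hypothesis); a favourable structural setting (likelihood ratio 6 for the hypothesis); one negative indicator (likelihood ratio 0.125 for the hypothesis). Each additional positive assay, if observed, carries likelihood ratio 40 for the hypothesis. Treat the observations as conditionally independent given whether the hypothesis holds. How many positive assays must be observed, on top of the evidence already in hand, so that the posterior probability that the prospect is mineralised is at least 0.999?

4

Prior odds = 0.003/0.997 = 3/997.
Combined Bayes factor of the evidence already in hand = 3.6 × 6 × 0.125 = 2.7.
Odds after that evidence = (3/997) × 2.7 = 81/9970.
Target odds = 0.999/0.001 = 999.
Need 40ⁿ ≥ 999 ÷ (81/9970) = 368890/3.
40³ = 64000 falls short of 368890/3 but 40⁴ = 2560000 reaches it, so n = 4.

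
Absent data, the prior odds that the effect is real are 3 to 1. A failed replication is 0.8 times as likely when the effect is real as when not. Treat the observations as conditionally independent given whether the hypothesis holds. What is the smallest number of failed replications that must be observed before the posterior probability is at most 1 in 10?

15

Prior odds = 3.
Likelihood ratio per failed replication = 0.8.
Target posterior odds = 0.1/0.9 = 1/9.
Need 3 × 0.8ⁿ ≤ 1/9, i.e. 0.8ⁿ ≤ 1/27.
0.8¹⁴ ≈0.0439805 is still above 1/27 but 0.8¹⁵ ≈0.0351844 is at or below it, so n = 15.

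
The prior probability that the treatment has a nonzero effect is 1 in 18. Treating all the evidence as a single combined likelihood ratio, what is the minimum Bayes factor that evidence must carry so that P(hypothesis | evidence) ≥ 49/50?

833

Prior odds = (1/18)/(17/18) = 1/17.
Target odds = 0.98/0.02 = 49.
Required Bayes factor = 49 ÷ (1/17) = 833.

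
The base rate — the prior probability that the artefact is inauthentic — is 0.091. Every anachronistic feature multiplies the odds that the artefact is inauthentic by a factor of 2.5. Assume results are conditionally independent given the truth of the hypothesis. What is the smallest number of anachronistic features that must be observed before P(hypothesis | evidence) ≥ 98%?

7

Prior odds: 0.091 ÷ 0.909 = 91/909.
Likelihood ratio per anachronistic feature = 2.5.
Target odds: 0.98 ÷ 0.02 = 49.
Require 2.5ⁿ ≥ 49 ÷ (91/909) = 6363/13.
2.5⁶ = 244.140625 falls short of 6363/13 but 2.5⁷ = 610.3515625 reaches it, so n = 7.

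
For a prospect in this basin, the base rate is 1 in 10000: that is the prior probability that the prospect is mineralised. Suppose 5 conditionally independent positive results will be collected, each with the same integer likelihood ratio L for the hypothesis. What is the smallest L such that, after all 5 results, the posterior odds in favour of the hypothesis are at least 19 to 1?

Prior odds = 0.0001/0.9999 = 1/9999.
Target odds = 19.
Need L⁵ ≥ 19 ÷ (1/9999) = 189981.
11⁵ = 161051 < 189981 ≤ 248832 = 12⁵, so L = 12.

12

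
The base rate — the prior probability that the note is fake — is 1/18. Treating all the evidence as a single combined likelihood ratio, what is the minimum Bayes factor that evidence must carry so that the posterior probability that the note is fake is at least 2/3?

Prior odds = (1/18)/(17/18) = 1/17.
Target odds = (2/3)/(1/3) = 2.
Required Bayes factor = 2 ÷ (1/17) = 34.

34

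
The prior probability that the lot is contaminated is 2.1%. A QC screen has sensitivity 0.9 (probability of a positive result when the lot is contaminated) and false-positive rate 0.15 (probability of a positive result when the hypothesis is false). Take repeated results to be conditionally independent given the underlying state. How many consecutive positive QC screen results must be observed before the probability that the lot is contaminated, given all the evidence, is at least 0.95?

Prior odds = 0.021/0.979 = 21/979.
Likelihood ratio of a positive result = 0.9/0.15 = 6.
Target odds: 0.95 ÷ 0.05 = 19.
Require 6ⁿ ≥ 19 ÷ (21/979) = 18601/21.
6³ = 216 falls short of 18601/21 but 6⁴ = 1296 reaches it, so n = 4.

4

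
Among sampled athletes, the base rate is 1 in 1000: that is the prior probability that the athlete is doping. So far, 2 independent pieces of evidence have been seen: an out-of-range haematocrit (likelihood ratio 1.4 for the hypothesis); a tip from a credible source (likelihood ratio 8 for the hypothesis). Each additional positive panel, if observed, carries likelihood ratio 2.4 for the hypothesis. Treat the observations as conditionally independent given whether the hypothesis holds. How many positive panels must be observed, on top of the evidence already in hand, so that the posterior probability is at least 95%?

9

Prior odds = 0.001/0.999 = 1/999.
Combined Bayes factor of the evidence already in hand = 1.4 × 8 = 11.2.
Odds after that evidence = (1/999) × 11.2 = 56/4995.
Target odds = 0.95/0.05 = 19.
Need 2.4ⁿ ≥ 19 ÷ (56/4995) = 94905/56.
2.4⁸ = 429981696/390625 falls short of 94905/56 but 2.4⁹ ≈2641.81 reaches it, so n = 9.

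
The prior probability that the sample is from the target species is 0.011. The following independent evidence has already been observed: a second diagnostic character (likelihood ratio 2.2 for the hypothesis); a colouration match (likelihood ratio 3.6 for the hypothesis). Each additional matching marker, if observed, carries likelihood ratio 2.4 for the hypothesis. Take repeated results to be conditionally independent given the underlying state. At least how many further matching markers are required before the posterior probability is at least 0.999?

Prior odds = 0.011/0.989 = 11/989.
Combined Bayes factor of the evidence already in hand = 2.2 × 3.6 = 7.92.
Odds after that evidence = (11/989) × 7.92 = 2178/24725.
Target odds = 0.999/0.001 = 999.
Need 2.4ⁿ ≥ 999 ÷ (2178/24725) = 2744475/242.
2.4¹⁰ ≈6340.34 falls short of 2744475/242 but 2.4¹¹ ≈15216.8 reaches it, so n = 11.

11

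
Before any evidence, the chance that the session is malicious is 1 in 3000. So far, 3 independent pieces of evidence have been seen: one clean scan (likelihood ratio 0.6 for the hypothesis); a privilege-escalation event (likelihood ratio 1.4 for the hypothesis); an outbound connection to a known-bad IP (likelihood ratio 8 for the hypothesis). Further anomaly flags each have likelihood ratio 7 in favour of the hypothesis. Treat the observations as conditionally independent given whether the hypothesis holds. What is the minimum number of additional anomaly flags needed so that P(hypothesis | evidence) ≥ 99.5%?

Prior odds = (1/3000)/(2999/3000) = 1/2999.
Combined Bayes factor of the evidence already in hand = 0.6 × 1.4 × 8 = 6.72.
Odds after that evidence = (1/2999) × 6.72 = 168/74975.
Target odds = 0.995/0.005 = 199.
Need 7ⁿ ≥ 199 ÷ (168/74975) = 14920025/168.
7⁵ = 16807 falls short of 14920025/168 but 7⁶ = 117649 reaches it, so n = 6.

6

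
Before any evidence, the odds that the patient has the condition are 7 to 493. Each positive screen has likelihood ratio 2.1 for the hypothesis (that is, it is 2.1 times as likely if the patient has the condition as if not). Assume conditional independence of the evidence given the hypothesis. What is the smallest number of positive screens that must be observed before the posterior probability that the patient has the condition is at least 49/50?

11

Prior odds = 7/493.
Likelihood ratio per positive screen = 2.1.
Target posterior odds = 0.98/0.02 = 49.
Need (7/493) × 2.1ⁿ ≥ 49, i.e. 2.1ⁿ ≥ 3451.
2.1¹⁰ ≈1667.99 falls short of 3451 but 2.1¹¹ ≈3502.78 reaches it, so n = 11.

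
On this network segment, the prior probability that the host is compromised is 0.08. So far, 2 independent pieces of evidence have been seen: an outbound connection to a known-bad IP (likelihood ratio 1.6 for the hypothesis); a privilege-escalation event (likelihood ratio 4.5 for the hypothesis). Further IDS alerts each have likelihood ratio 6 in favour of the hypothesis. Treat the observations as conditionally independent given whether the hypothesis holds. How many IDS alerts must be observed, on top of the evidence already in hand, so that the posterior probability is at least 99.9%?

5

Prior odds = 0.08/0.92 = 2/23.
Combined Bayes factor of the evidence already in hand = 1.6 × 4.5 = 7.2.
Odds after that evidence = (2/23) × 7.2 = 72/115.
Target odds = 0.999/0.001 = 999.
Need 6ⁿ ≥ 999 ÷ (72/115) = 1595.625.
6⁴ = 1296 falls short of 1595.625 but 6⁵ = 7776 reaches it, so n = 5.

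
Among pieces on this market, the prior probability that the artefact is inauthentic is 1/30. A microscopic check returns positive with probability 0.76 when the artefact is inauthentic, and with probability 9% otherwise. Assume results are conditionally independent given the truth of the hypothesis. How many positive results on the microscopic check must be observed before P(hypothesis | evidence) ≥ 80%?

3

Prior odds = (1/30)/(29/30) = 1/29.
Likelihood ratio of a positive result = 0.76/0.09 = 76/9.
Target posterior odds = 0.8/0.2 = 4.
Need (1/29) × (76/9)ⁿ ≥ 4, i.e. (76/9)ⁿ ≥ 116.
(76/9)² = 5776/81 falls short of 116 but (76/9)³ = 438976/729 reaches it, so n = 3.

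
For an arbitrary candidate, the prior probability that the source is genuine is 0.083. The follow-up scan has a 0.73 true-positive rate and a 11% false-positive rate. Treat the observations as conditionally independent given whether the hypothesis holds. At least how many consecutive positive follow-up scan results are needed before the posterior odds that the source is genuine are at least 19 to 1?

Prior odds = 0.083/0.917 = 83/917.
Likelihood ratio of a positive result = 0.73/0.11 = 73/11.
Target odds = 19.
Require (73/11)ⁿ ≥ 19 ÷ (83/917) = 17423/83.
(73/11)² = 5329/121 falls short of 17423/83 but (73/11)³ = 389017/1331 reaches it, so n = 3.

3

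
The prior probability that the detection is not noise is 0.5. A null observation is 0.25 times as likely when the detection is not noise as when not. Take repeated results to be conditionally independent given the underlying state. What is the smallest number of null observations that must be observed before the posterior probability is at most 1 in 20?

Prior odds: 0.5 ÷ 0.5 = 1.
Likelihood ratio per null observation = 0.25.
Target odds: 0.05 ÷ 0.95 = 1/19.
Need 1 × 0.25ⁿ ≤ 1/19, i.e. 0.25ⁿ ≤ 1/19.
0.25² = 0.0625 is still above 1/19 but 0.25³ = 0.015625 is at or below it, so n = 3.

3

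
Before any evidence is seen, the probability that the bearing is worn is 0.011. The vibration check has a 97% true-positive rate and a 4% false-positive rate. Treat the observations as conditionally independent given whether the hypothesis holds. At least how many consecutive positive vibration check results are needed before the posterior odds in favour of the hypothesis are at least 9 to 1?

Prior odds = 0.011/0.989 = 11/989.
Likelihood ratio of a positive result = 0.97/0.04 = 24.25.
Target odds = 9.
Need (11/989) × 24.25ⁿ ≥ 9, i.e. 24.25ⁿ ≥ 8901/11.
24.25² = 588.0625 falls short of 8901/11 but 24.25³ = 912673/64 reaches it, so n = 3.

3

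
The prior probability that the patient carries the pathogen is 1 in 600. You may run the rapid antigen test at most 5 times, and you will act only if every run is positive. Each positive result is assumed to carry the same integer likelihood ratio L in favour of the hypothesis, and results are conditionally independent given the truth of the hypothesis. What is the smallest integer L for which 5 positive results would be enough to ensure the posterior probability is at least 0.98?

Prior odds = (1/600)/(599/600) = 1/599.
Target odds = 0.98/0.02 = 49.
Need L⁵ ≥ 49 ÷ (1/599) = 29351.
7⁵ = 16807 < 29351 ≤ 32768 = 8⁵, so L = 8.

8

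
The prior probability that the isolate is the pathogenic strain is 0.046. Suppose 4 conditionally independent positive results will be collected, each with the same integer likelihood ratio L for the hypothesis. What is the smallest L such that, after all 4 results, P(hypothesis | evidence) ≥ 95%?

Prior odds = 0.046/0.954 = 23/477.
Target odds = 0.95/0.05 = 19.
Need L⁴ ≥ 19 ÷ (23/477) = 9063/23.
4⁴ = 256 < 9063/23 ≤ 625 = 5⁴, so L = 5.

5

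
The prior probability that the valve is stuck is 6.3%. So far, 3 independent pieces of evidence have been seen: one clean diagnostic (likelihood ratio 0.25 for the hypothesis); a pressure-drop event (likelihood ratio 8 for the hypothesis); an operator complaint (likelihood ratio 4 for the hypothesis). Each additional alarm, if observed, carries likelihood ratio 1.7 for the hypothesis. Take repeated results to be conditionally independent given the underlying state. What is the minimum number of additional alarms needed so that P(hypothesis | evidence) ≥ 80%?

4

Prior odds = 0.063/0.937 = 63/937.
Combined Bayes factor of the evidence already in hand = 0.25 × 8 × 4 = 8.
Odds after that evidence = (63/937) × 8 = 504/937.
Target odds = 0.8/0.2 = 4.
Need 1.7ⁿ ≥ 4 ÷ (504/937) = 937/126.
1.7³ = 4.913 falls short of 937/126 but 1.7⁴ = 8.3521 reaches it, so n = 4.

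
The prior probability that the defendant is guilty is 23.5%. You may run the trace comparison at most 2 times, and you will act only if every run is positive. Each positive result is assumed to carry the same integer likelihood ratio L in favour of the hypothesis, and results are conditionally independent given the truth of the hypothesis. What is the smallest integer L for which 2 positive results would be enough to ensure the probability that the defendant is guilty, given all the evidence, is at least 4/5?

4

Prior odds = 0.235/0.765 = 47/153.
Target odds = 0.8/0.2 = 4.
Need L² ≥ 4 ÷ (47/153) = 612/47.
3² = 9 < 612/47 ≤ 16 = 4², so L = 4.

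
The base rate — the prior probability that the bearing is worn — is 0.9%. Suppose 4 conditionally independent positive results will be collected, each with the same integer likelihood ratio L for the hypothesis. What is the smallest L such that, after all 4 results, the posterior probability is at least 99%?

11

Prior odds = 0.009/0.991 = 9/991.
Target odds = 0.99/0.01 = 99.
Need L⁴ ≥ 99 ÷ (9/991) = 10901.
10⁴ = 10000 < 10901 ≤ 14641 = 11⁴, so L = 11.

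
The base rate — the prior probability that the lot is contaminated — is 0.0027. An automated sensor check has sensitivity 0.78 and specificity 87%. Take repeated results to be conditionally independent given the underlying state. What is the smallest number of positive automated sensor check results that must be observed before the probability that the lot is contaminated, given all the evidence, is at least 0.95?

5

Prior odds = 0.0027/0.9973 = 27/9973.
False-positive rate = 1 − 0.87 = 0.13; likelihood ratio of a positive = 0.78/0.13 = 6.
Target odds: 0.95 ÷ 0.05 = 19.
Need (27/9973) × 6ⁿ ≥ 19, i.e. 6ⁿ ≥ 189487/27.
6⁴ = 1296 falls short of 189487/27 but 6⁵ = 7776 reaches it, so n = 5.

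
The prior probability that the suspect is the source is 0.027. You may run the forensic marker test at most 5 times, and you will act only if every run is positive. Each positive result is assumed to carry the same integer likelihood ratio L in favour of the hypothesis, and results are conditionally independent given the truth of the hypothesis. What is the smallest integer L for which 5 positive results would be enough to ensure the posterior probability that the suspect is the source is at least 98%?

Prior odds = 0.027/0.973 = 27/973.
Target odds = 0.98/0.02 = 49.
Need L⁵ ≥ 49 ÷ (27/973) = 47677/27.
4⁵ = 1024 < 47677/27 ≤ 3125 = 5⁵, so L = 5.

5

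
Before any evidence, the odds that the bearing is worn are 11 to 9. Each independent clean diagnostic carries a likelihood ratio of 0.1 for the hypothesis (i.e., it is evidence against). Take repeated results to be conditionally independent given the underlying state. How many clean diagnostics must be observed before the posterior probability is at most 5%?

Prior odds = 11/9.
Likelihood ratio per clean diagnostic = 0.1.
Target posterior odds = 0.05/0.95 = 1/19.
Require 0.1ⁿ ≤ 1/19 ÷ (11/9) = 9/209.
0.1¹ = 0.1 is still above 9/209 but 0.1² = 0.01 is at or below it, so n = 2.

2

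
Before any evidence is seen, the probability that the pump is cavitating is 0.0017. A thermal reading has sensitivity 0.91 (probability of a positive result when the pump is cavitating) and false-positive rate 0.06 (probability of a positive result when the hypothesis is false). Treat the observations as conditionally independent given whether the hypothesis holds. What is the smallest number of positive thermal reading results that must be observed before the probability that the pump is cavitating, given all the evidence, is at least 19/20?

Prior odds: 0.0017 ÷ 0.9983 = 17/9983.
Likelihood ratio of a positive result = 0.91/0.06 = 91/6.
Target odds: 0.95 ÷ 0.05 = 19.
Require (91/6)ⁿ ≥ 19 ÷ (17/9983) = 189677/17.
(91/6)³ = 753571/216 falls short of 189677/17 but (91/6)⁴ = 68574961/1296 reaches it, so n = 4.

4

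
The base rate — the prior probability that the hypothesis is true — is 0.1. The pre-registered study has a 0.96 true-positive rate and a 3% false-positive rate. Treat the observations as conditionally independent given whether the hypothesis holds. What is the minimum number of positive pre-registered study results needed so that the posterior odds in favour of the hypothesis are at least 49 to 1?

2

Prior odds = 0.1/0.9 = 1/9.
Likelihood ratio of a positive result = 0.96/0.03 = 32.
Target odds = 49.
Require 32ⁿ ≥ 49 ÷ (1/9) = 441.
32¹ = 32 falls short of 441 but 32² = 1024 reaches it, so n = 2.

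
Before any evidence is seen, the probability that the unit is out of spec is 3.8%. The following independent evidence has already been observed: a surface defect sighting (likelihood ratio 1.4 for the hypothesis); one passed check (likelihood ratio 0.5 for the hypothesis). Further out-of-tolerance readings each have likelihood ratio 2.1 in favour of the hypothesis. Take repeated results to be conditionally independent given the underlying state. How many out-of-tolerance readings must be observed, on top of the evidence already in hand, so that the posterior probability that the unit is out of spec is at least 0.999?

15

Prior odds = 0.038/0.962 = 19/481.
Combined Bayes factor of the evidence already in hand = 1.4 × 0.5 = 0.7.
Odds after that evidence = (19/481) × 0.7 = 133/4810.
Target odds = 0.999/0.001 = 999.
Need 2.1ⁿ ≥ 999 ÷ (133/4810) = 4805190/133.
2.1¹⁴ ≈32439.2 falls short of 4805190/133 but 2.1¹⁵ ≈68122.3 reaches it, so n = 15.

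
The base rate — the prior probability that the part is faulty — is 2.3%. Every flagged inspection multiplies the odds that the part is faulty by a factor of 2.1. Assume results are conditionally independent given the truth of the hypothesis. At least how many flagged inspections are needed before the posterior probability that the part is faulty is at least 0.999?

15

Prior odds = 0.023/0.977 = 23/977.
Likelihood ratio per flagged inspection = 2.1.
Target odds: 0.999 ÷ 0.001 = 999.
Need (23/977) × 2.1ⁿ ≥ 999, i.e. 2.1ⁿ ≥ 976023/23.
2.1¹⁴ ≈32439.2 falls short of 976023/23 but 2.1¹⁵ ≈68122.3 reaches it, so n = 15.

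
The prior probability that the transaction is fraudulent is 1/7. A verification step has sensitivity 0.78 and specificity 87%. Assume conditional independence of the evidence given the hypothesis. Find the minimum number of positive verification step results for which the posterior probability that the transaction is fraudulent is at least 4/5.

2

Prior odds = (1/7)/(6/7) = 1/6.
False-positive rate = 1 − 0.87 = 0.13; likelihood ratio of a positive = 0.78/0.13 = 6.
Target posterior odds = 0.8/0.2 = 4.
Need (1/6) × 6ⁿ ≥ 4, i.e. 6ⁿ ≥ 24.
6¹ = 6 falls short of 24 but 6² = 36 reaches it, so n = 2.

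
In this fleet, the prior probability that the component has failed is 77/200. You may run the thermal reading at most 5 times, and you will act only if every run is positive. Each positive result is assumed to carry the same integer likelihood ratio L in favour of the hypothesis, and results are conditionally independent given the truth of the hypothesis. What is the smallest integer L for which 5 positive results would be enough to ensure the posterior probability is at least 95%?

Prior odds = 0.385/0.615 = 77/123.
Target odds = 0.95/0.05 = 19.
Need L⁵ ≥ 19 ÷ (77/123) = 2337/77.
1⁵ = 1 < 2337/77 ≤ 32 = 2⁵, so L = 2.

2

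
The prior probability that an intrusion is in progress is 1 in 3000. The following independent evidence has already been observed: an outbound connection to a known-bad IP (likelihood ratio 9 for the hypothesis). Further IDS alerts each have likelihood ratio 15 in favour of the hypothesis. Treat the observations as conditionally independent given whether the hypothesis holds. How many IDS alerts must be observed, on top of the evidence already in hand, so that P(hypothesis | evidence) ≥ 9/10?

3

Prior odds = (1/3000)/(2999/3000) = 1/2999.
Bayes factor of the evidence already in hand = 9.
Odds after that evidence = (1/2999) × 9 = 9/2999.
Target odds = 0.9/0.1 = 9.
Need 15ⁿ ≥ 9 ÷ (9/2999) = 2999.
15² = 225 falls short of 2999 but 15³ = 3375 reaches it, so n = 3.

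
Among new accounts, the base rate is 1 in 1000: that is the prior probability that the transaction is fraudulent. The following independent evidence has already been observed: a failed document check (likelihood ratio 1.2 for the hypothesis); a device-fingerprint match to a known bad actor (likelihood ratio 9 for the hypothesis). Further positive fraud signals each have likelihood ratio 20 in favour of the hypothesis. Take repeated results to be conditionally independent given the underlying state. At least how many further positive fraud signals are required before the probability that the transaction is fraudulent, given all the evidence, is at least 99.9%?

Prior odds = 0.001/0.999 = 1/999.
Combined Bayes factor of the evidence already in hand = 1.2 × 9 = 10.8.
Odds after that evidence = (1/999) × 10.8 = 2/185.
Target odds = 0.999/0.001 = 999.
Need 20ⁿ ≥ 999 ÷ (2/185) = 92407.5.
20³ = 8000 falls short of 92407.5 but 20⁴ = 160000 reaches it, so n = 4.

4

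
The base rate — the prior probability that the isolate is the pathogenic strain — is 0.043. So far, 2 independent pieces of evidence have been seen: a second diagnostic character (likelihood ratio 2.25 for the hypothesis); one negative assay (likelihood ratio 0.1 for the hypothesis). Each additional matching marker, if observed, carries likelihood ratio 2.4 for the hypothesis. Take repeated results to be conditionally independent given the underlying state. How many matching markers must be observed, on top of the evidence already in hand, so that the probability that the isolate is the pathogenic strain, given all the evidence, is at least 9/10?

8

Prior odds = 0.043/0.957 = 43/957.
Combined Bayes factor of the evidence already in hand = 2.25 × 0.1 = 0.225.
Odds after that evidence = (43/957) × 0.225 = 129/12760.
Target odds = 0.9/0.1 = 9.
Need 2.4ⁿ ≥ 9 ÷ (129/12760) = 38280/43.
2.4⁷ = 35831808/78125 falls short of 38280/43 but 2.4⁸ = 429981696/390625 reaches it, so n = 8.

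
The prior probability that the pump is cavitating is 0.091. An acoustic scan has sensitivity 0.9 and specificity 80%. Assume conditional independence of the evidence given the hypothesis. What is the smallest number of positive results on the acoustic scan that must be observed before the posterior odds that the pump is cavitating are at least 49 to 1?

5

Prior odds: 0.091 ÷ 0.909 = 91/909.
False-positive rate = 1 − 0.8 = 0.2; likelihood ratio of a positive = 0.9/0.2 = 4.5.
Target odds = 49.
Require 4.5ⁿ ≥ 49 ÷ (91/909) = 6363/13.
4.5⁴ = 410.0625 falls short of 6363/13 but 4.5⁵ = 1845.28125 reaches it, so n = 5.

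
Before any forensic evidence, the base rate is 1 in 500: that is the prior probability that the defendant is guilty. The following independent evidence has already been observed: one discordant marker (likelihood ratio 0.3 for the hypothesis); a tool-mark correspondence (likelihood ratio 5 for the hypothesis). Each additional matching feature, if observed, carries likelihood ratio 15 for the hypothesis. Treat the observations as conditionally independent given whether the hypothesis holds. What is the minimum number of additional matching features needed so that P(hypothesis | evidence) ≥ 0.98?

Prior odds = 0.002/0.998 = 1/499.
Combined Bayes factor of the evidence already in hand = 0.3 × 5 = 1.5.
Odds after that evidence = (1/499) × 1.5 = 3/998.
Target odds = 0.98/0.02 = 49.
Need 15ⁿ ≥ 49 ÷ (3/998) = 48902/3.
15³ = 3375 falls short of 48902/3 but 15⁴ = 50625 reaches it, so n = 4.

4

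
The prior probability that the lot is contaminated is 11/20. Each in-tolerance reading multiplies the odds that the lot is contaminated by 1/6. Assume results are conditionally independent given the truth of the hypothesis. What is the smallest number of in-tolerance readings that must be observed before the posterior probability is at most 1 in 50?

3

Prior odds: 0.55 ÷ 0.45 = 11/9.
Likelihood ratio per in-tolerance reading = 1/6.
Target posterior odds = 0.02/0.98 = 1/49.
Need (11/9) × (1/6)ⁿ ≤ 1/49, i.e. (1/6)ⁿ ≤ 9/539.
(1/6)² = 1/36 is still above 9/539 but (1/6)³ = 1/216 is at or below it, so n = 3.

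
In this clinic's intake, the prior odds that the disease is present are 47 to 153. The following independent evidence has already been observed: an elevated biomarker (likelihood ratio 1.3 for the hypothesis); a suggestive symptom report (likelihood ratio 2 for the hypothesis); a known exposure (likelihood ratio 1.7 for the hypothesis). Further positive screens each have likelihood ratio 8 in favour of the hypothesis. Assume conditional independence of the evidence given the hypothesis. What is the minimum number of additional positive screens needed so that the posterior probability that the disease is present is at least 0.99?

Prior odds = 47/153.
Combined Bayes factor of the evidence already in hand = 1.3 × 2 × 1.7 = 4.42.
Odds after that evidence = (47/153) × 4.42 = 611/450.
Target odds = 0.99/0.01 = 99.
Need 8ⁿ ≥ 99 ÷ (611/450) = 44550/611.
8² = 64 falls short of 44550/611 but 8³ = 512 reaches it, so n = 3.

3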